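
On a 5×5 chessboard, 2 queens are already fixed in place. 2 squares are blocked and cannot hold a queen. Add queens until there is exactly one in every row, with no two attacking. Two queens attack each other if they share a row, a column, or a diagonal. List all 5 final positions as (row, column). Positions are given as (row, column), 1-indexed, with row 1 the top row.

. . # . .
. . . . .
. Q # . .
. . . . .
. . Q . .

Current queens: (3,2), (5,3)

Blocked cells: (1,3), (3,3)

Row 1: attacked by (3,2)→{2,4}; (5,3)→{3}. Blocked: 3. Safe: 1, 5. Place at column 1.
Row 2: attacked by (1,1)→{1,2}; (3,2)→{1,2,3}; (5,3)→{3}. Safe: 4, 5. Place at column 4.
Row 4: attacked by (1,1)→{1,4}; (2,4)→{2,4}; (3,2)→{1,2,3}; (5,3)→{2,3,4}. Safe: 5. Place at column 5.
Columns [1, 4, 2, 5, 3], r−c [0, -2, 1, -1, 2], r+c [2, 6, 5, 9, 8] are all distinct, so no two queens attack.

(1,1) (2,4) (3,2) (4,5) (5,3)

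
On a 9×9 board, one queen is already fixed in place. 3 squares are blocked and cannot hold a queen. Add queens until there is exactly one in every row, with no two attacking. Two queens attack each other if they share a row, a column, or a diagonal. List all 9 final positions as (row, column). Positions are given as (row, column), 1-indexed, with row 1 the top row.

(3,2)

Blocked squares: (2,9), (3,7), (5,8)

(1,8) (2,5) (3,2) (4,9) (5,1) (6,4) (7,7) (8,3) (9,6)

Row 1: attacked by (3,2)→{2,4}. Safe: 1, 3, 5, 6, 7, 8, 9. Place at column 8.
Row 2: attacked by (1,8)→{7,8,9}; (3,2)→{1,2,3}. Blocked: 9. Safe: 4, 5, 6. Place at column 5.
Row 4: attacked by (1,8)→{5,8}; (2,5)→{3,5,7}; (3,2)→{1,2,3}. Safe: 4, 6, 9. Place at column 9.
Row 5: attacked by (1,8)→{4,8}; (2,5)→{2,5,8}; (3,2)→{2,4}; (4,9)→{8,9}. Blocked: 8. Safe: 1, 3, 6, 7. Place at column 1.
Row 6: attacked by (1,8)→{3,8}; (2,5)→{1,5,9}; (3,2)→{2,5}; (4,9)→{7,9}; (5,1)→{1,2}. Safe: 4, 6. Place at column 4.
Row 7: attacked by (1,8)→{2,8}; (2,5)→{5}; (3,2)→{2,6}; (4,9)→{6,9}; (5,1)→{1,3}; (6,4)→{3,4,5}. Safe: 7. Place at column 7.
Row 8: attacked by (1,8)→{1,8}; (2,5)→{5}; (3,2)→{2,7}; (4,9)→{5,9}; (5,1)→{1,4}; (6,4)→{2,4,6}; (7,7)→{6,7,8}. Safe: 3. Place at column 3.
Row 9: attacked by (1,8)→{8}; (2,5)→{5}; (3,2)→{2,8}; (4,9)→{4,9}; (5,1)→{1,5}; (6,4)→{1,4,7}; (7,7)→{5,7,9}; (8,3)→{2,3,4}. Safe: 6. Place at column 6.
Columns [8, 5, 2, 9, 1, 4, 7, 3, 6], r−c [-7, -3, 1, -5, 4, 2, 0, 5, 3], r+c [9, 7, 5, 13, 6, 10, 14, 11, 15] are all distinct, so no two queens attack.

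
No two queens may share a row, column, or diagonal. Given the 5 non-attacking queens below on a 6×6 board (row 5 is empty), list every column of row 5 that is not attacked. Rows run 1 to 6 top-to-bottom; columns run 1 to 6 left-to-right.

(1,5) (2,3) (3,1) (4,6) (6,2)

columns 4

(1,5) attacks row 5 at column 5 and diagonals 1.
(2,3) attacks row 5 at column 3 and diagonals 6.
(3,1) attacks row 5 at column 1 and diagonals 3.
(4,6) attacks row 5 at column 6 and diagonals 5.
(6,2) attacks row 5 at column 2 and diagonals 1, 3.
Attacked columns: {1, 2, 3, 5, 6}. Safe: {4}.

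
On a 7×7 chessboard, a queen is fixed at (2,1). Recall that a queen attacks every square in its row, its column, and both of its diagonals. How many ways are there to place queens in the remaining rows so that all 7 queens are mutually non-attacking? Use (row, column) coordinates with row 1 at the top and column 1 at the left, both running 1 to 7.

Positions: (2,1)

Branch on row 1: col 3 → 2; col 4 → 2; col 5 → 2; col 6 → 1; col 7 → 0.
Sum: 2 + 2 + 2 + 1 + 0 = 7.

7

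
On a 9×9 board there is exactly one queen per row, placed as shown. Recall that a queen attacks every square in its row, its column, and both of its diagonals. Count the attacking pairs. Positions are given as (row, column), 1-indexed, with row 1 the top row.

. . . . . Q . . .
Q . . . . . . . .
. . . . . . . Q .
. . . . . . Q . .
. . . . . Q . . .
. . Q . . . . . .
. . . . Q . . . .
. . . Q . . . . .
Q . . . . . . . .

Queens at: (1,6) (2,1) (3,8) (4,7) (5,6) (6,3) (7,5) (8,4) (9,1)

7

Same column: (1,6)–(5,6) (column 6); (2,1)–(9,1) (column 1).
Same diagonal: (1,6)–(3,8) (|1−3| = |6−8| = 2); (3,8)–(4,7) (|3−4| = |8−7| = 1); (3,8)–(5,6) (|3−5| = |8−6| = 2); (4,7)–(5,6) (|4−5| = |7−6| = 1); (7,5)–(8,4) (|7−8| = |5−4| = 1).
Total attacking pairs: 7.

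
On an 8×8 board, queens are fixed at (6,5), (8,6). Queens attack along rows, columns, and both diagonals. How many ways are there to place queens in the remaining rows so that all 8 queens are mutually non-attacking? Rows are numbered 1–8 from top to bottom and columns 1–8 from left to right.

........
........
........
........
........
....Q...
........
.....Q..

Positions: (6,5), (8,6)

3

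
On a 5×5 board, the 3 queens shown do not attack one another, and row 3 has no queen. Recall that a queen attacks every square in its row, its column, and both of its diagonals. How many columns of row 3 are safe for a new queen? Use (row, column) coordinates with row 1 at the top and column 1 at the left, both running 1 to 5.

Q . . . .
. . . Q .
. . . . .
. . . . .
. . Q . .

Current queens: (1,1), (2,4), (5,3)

1

(1,1) attacks row 3 at column 1 and diagonals 3.
(2,4) attacks row 3 at column 4 and diagonals 3, 5.
(5,3) attacks row 3 at column 3 and diagonals 1, 5.
Attacked columns: {1, 3, 4, 5}. Safe: {2}.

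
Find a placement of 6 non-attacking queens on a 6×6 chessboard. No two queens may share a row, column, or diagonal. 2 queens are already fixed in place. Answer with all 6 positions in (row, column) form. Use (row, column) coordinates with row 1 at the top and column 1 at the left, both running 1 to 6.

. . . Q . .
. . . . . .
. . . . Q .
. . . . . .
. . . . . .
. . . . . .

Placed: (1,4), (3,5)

Row 2: attacked by (1,4)→{3,4,5}; (3,5)→{4,5,6}. Safe: 1, 2. Place at column 1.
Row 4: attacked by (1,4)→{1,4}; (2,1)→{1,3}; (3,5)→{4,5,6}. Safe: 2. Place at column 2.
Row 5: attacked by (1,4)→{4}; (2,1)→{1,4}; (3,5)→{3,5}; (4,2)→{1,2,3}. Safe: 6. Place at column 6.
Row 6: attacked by (1,4)→{4}; (2,1)→{1,5}; (3,5)→{2,5}; (4,2)→{2,4}; (5,6)→{5,6}. Safe: 3. Place at column 3.
Columns [4, 1, 5, 2, 6, 3], r−c [-3, 1, -2, 2, -1, 3], r+c [5, 3, 8, 6, 11, 9] are all distinct, so no two queens attack.

(1,4) (2,1) (3,5) (4,2) (5,6) (6,3)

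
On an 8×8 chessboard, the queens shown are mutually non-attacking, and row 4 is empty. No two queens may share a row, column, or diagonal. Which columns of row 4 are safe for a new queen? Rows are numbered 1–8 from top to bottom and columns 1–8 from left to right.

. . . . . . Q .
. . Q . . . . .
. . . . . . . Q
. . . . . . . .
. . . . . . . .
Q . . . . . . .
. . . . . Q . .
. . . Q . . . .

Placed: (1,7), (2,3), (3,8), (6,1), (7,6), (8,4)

columns 2

(1,7) attacks row 4 at column 7 and diagonals 4.
(2,3) attacks row 4 at column 3 and diagonals 1, 5.
(3,8) attacks row 4 at column 8 and diagonals 7.
(6,1) attacks row 4 at column 1 and diagonals 3.
(7,6) attacks row 4 at column 6 and diagonals 3.
(8,4) attacks row 4 at column 4 and diagonals 8.
Attacked columns: {1, 3, 4, 5, 6, 7, 8}. Safe: {2}.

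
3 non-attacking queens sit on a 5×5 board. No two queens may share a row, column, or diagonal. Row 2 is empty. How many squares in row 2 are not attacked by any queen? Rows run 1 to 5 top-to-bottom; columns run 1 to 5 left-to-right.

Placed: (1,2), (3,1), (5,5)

1

(1,2) attacks row 2 at column 2 and diagonals 1, 3.
(3,1) attacks row 2 at column 1 and diagonals 2.
(5,5) attacks row 2 at column 5 and diagonals 2.
Attacked columns: {1, 2, 3, 5}. Safe: {4}.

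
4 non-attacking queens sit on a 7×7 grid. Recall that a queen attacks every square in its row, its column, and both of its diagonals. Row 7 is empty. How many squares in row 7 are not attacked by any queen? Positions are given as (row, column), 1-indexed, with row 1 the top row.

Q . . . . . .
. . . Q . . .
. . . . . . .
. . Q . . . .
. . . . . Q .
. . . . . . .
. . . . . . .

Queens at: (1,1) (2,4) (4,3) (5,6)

(1,1) attacks row 7 at column 1 and diagonals 7.
(2,4) attacks row 7 at column 4.
(4,3) attacks row 7 at column 3 and diagonals 6.
(5,6) attacks row 7 at column 6 and diagonals 4.
Attacked columns: {1, 3, 4, 6, 7}. Safe: {2, 5}.

2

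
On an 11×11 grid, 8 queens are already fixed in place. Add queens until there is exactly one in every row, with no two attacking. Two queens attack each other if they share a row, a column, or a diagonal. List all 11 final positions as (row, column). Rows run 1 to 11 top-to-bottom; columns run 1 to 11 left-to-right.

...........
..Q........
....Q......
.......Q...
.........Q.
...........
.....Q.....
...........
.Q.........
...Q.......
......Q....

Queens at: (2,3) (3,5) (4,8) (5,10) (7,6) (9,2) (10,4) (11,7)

(1,9) (2,3) (3,5) (4,8) (5,10) (6,1) (7,6) (8,11) (9,2) (10,4) (11,7)

Row 1: attacked by (2,3)→{2,3,4}; (3,5)→{3,5,7}; (4,8)→{5,8,11}; (5,10)→{6,10}; (7,6)→{6}; (9,2)→{2,10}; (10,4)→{4}; (11,7)→{7}. Safe: 1, 9. Place at column 9.
Row 6: attacked by (1,9)→{4,9}; (2,3)→{3,7}; (3,5)→{2,5,8}; (4,8)→{6,8,10}; (5,10)→{9,10,11}; (7,6)→{5,6,7}; (9,2)→{2,5}; (10,4)→{4,8}; (11,7)→{2,7}. Safe: 1. Place at column 1.
Row 8: attacked by (1,9)→{2,9}; (2,3)→{3,9}; (3,5)→{5,10}; (4,8)→{4,8}; (5,10)→{7,10}; (6,1)→{1,3}; (7,6)→{5,6,7}; (9,2)→{1,2,3}; (10,4)→{2,4,6}; (11,7)→{4,7,10}. Safe: 11. Place at column 11.
Columns [9, 3, 5, 8, 10, 1, 6, 11, 2, 4, 7], r−c [-8, -1, -2, -4, -5, 5, 1, -3, 7, 6, 4], r+c [10, 5, 8, 12, 15, 7, 13, 19, 11, 14, 18] are all distinct, so no two queens attack.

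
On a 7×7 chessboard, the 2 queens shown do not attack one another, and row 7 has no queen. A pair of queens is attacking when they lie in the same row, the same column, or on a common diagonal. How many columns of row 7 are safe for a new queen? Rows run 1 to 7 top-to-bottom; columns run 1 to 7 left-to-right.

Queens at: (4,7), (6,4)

3

(4,7) attacks row 7 at column 7 and diagonals 4.
(6,4) attacks row 7 at column 4 and diagonals 3, 5.
Attacked columns: {3, 4, 5, 7}. Safe: {1, 2, 6}.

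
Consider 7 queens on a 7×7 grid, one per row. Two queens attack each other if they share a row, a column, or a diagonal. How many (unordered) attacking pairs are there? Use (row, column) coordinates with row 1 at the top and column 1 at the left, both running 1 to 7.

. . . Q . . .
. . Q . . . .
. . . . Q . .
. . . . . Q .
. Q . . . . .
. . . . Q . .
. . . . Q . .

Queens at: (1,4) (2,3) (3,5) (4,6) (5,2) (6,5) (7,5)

Same column: (3,5)–(6,5) (column 5); (3,5)–(7,5) (column 5); (6,5)–(7,5) (column 5).
Same diagonal: (1,4)–(2,3) (|1−2| = |4−3| = 1); (3,5)–(4,6) (|3−4| = |5−6| = 1).
Total attacking pairs: 5.

5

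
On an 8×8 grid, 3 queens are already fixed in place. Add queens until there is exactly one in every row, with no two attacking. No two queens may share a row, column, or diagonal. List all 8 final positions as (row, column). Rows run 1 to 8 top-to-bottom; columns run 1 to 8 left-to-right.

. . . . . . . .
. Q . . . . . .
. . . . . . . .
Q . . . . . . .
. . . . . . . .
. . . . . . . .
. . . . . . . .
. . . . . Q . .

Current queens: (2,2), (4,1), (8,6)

(1,5) (2,2) (3,8) (4,1) (5,4) (6,7) (7,3) (8,6)

Row 1: attacked by (2,2)→{1,2,3}; (4,1)→{1,4}; (8,6)→{6}. Safe: 5, 7, 8. Place at column 5.
Row 3: attacked by (1,5)→{3,5,7}; (2,2)→{1,2,3}; (4,1)→{1,2}; (8,6)→{1,6}. Safe: 4, 8. Place at column 8.
Row 5: attacked by (1,5)→{1,5}; (2,2)→{2,5}; (3,8)→{6,8}; (4,1)→{1,2}; (8,6)→{3,6}. Safe: 4, 7. Place at column 4.
Row 6: attacked by (1,5)→{5}; (2,2)→{2,6}; (3,8)→{5,8}; (4,1)→{1,3}; (5,4)→{3,4,5}; (8,6)→{4,6,8}. Safe: 7. Place at column 7.
Row 7: attacked by (1,5)→{5}; (2,2)→{2,7}; (3,8)→{4,8}; (4,1)→{1,4}; (5,4)→{2,4,6}; (6,7)→{6,7,8}; (8,6)→{5,6,7}. Safe: 3. Place at column 3.
Columns [5, 2, 8, 1, 4, 7, 3, 6], r−c [-4, 0, -5, 3, 1, -1, 4, 2], r+c [6, 4, 11, 5, 9, 13, 10, 14] are all distinct, so no two queens attack.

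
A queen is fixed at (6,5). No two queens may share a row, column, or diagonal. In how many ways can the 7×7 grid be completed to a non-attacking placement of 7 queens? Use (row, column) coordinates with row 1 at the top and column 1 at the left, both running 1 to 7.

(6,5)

Branch on row 1: col 1 → 1; col 2 → 1; col 3 → 0; col 4 → 1; col 6 → 3; col 7 → 0.
Sum: 1 + 1 + 0 + 1 + 3 + 0 = 6.

6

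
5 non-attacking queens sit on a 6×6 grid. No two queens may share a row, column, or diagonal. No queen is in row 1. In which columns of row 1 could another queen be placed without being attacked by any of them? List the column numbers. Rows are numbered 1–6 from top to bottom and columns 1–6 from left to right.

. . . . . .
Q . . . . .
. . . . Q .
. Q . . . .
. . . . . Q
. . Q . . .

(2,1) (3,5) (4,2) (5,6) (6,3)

columns 4

(2,1) attacks row 1 at column 1 and diagonals 2.
(3,5) attacks row 1 at column 5 and diagonals 3.
(4,2) attacks row 1 at column 2 and diagonals 5.
(5,6) attacks row 1 at column 6 and diagonals 2.
(6,3) attacks row 1 at column 3.
Attacked columns: {1, 2, 3, 5, 6}. Safe: {4}.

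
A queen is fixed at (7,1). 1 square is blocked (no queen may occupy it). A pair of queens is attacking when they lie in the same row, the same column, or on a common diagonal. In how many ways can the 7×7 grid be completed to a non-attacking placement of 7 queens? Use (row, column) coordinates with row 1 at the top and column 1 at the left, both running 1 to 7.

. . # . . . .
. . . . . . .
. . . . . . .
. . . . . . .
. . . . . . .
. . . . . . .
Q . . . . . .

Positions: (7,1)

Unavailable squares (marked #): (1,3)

Branch on row 1: col 2 → 0; col 4 → 1; col 5 → 1; col 6 → 1.
Sum: 0 + 1 + 1 + 1 = 3.

3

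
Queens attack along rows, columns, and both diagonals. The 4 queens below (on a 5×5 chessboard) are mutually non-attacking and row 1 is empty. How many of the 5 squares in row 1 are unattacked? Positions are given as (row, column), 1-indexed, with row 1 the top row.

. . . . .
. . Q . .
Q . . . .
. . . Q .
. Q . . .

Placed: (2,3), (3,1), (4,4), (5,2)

1

(2,3) attacks row 1 at column 3 and diagonals 2, 4.
(3,1) attacks row 1 at column 1 and diagonals 3.
(4,4) attacks row 1 at column 4 and diagonals 1.
(5,2) attacks row 1 at column 2.
Attacked columns: {1, 2, 3, 4}. Safe: {5}.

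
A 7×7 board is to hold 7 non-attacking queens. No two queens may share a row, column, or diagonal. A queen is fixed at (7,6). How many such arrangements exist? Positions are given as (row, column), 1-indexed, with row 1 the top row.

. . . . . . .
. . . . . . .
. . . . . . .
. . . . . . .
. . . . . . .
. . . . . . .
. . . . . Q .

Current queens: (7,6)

Branch on row 1: col 1 → 1; col 2 → 4; col 3 → 1; col 4 → 1; col 5 → 0; col 7 → 0.
Sum: 1 + 4 + 1 + 1 + 0 + 0 = 7.

7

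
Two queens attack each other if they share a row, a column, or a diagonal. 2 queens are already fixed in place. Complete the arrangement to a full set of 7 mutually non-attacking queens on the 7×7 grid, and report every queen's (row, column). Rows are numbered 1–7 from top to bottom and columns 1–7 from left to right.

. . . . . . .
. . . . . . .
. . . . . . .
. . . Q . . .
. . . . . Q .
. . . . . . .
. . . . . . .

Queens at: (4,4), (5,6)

Row 1: attacked by (4,4)→{1,4,7}; (5,6)→{2,6}. Safe: 3, 5. Place at column 5.
Row 2: attacked by (1,5)→{4,5,6}; (4,4)→{2,4,6}; (5,6)→{3,6}. Safe: 1, 7. Place at column 7.
Row 3: attacked by (1,5)→{3,5,7}; (2,7)→{6,7}; (4,4)→{3,4,5}; (5,6)→{4,6}. Safe: 1, 2. Place at column 2.
Row 6: attacked by (1,5)→{5}; (2,7)→{3,7}; (3,2)→{2,5}; (4,4)→{2,4,6}; (5,6)→{5,6,7}. Safe: 1. Place at column 1.
Row 7: attacked by (1,5)→{5}; (2,7)→{2,7}; (3,2)→{2,6}; (4,4)→{1,4,7}; (5,6)→{4,6}; (6,1)→{1,2}. Safe: 3. Place at column 3.
Columns [5, 7, 2, 4, 6, 1, 3], r−c [-4, -5, 1, 0, -1, 5, 4], r+c [6, 9, 5, 8, 11, 7, 10] are all distinct, so no two queens attack.

(1,5) (2,7) (3,2) (4,4) (5,6) (6,1) (7,3)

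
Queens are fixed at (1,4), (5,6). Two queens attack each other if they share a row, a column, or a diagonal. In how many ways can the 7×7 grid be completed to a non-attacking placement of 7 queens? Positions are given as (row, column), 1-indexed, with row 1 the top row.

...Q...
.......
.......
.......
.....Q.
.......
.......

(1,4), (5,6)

2

Branch on row 2: col 1 → 1; col 2 → 0; col 7 → 1.
Sum: 1 + 0 + 1 = 2.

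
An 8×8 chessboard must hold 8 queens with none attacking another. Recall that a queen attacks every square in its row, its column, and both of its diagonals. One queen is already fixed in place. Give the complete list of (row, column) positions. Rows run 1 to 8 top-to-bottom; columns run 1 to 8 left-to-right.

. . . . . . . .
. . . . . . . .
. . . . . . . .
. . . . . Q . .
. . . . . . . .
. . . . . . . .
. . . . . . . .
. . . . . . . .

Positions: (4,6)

Row 1: attacked by (4,6)→{3,6}. Safe: 1, 2, 4, 5, 7, 8. Place at column 8.
Row 2: attacked by (1,8)→{7,8}; (4,6)→{4,6,8}. Safe: 1, 2, 3, 5. Place at column 3.
Row 3: attacked by (1,8)→{6,8}; (2,3)→{2,3,4}; (4,6)→{5,6,7}. Safe: 1. Place at column 1.
Row 5: attacked by (1,8)→{4,8}; (2,3)→{3,6}; (3,1)→{1,3}; (4,6)→{5,6,7}. Safe: 2. Place at column 2.
Row 6: attacked by (1,8)→{3,8}; (2,3)→{3,7}; (3,1)→{1,4}; (4,6)→{4,6,8}; (5,2)→{1,2,3}. Safe: 5. Place at column 5.
Row 7: attacked by (1,8)→{2,8}; (2,3)→{3,8}; (3,1)→{1,5}; (4,6)→{3,6}; (5,2)→{2,4}; (6,5)→{4,5,6}. Safe: 7. Place at column 7.
Row 8: attacked by (1,8)→{1,8}; (2,3)→{3}; (3,1)→{1,6}; (4,6)→{2,6}; (5,2)→{2,5}; (6,5)→{3,5,7}; (7,7)→{6,7,8}. Safe: 4. Place at column 4.
Columns [8, 3, 1, 6, 2, 5, 7, 4], r−c [-7, -1, 2, -2, 3, 1, 0, 4], r+c [9, 5, 4, 10, 7, 11, 14, 12] are all distinct, so no two queens attack.

(1,8) (2,3) (3,1) (4,6) (5,2) (6,5) (7,7) (8,4)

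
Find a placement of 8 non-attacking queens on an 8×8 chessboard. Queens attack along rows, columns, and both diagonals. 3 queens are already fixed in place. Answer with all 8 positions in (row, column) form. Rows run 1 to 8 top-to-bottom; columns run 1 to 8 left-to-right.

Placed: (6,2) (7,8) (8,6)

(1,3) (2,5) (3,7) (4,1) (5,4) (6,2) (7,8) (8,6)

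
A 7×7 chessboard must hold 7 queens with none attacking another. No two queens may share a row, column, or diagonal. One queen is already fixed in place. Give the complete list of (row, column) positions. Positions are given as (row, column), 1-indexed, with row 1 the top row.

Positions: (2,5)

Row 1: attacked by (2,5)→{4,5,6}. Safe: 1, 2, 3, 7. Place at column 3.
Row 3: attacked by (1,3)→{1,3,5}; (2,5)→{4,5,6}. Safe: 2, 7. Place at column 7.
Row 4: attacked by (1,3)→{3,6}; (2,5)→{3,5,7}; (3,7)→{6,7}. Safe: 1, 2, 4. Place at column 2.
Row 5: attacked by (1,3)→{3,7}; (2,5)→{2,5}; (3,7)→{5,7}; (4,2)→{1,2,3}. Safe: 4, 6. Place at column 4.
Row 6: attacked by (1,3)→{3}; (2,5)→{1,5}; (3,7)→{4,7}; (4,2)→{2,4}; (5,4)→{3,4,5}. Safe: 6. Place at column 6.
Row 7: attacked by (1,3)→{3}; (2,5)→{5}; (3,7)→{3,7}; (4,2)→{2,5}; (5,4)→{2,4,6}; (6,6)→{5,6,7}. Safe: 1. Place at column 1.
Columns [3, 5, 7, 2, 4, 6, 1], r−c [-2, -3, -4, 2, 1, 0, 6], r+c [4, 7, 10, 6, 9, 12, 8] are all distinct, so no two queens attack.

(1,3) (2,5) (3,7) (4,2) (5,4) (6,6) (7,1)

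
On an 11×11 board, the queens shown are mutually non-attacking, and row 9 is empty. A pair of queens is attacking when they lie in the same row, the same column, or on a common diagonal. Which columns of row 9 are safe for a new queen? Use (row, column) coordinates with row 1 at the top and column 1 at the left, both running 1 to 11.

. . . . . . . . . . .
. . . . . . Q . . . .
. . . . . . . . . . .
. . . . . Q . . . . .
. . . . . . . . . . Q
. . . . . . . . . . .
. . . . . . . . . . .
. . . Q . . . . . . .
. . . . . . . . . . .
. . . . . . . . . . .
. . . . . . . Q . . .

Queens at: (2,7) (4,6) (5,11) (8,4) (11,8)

(2,7) attacks row 9 at column 7.
(4,6) attacks row 9 at column 6 and diagonals 1, 11.
(5,11) attacks row 9 at column 11 and diagonals 7.
(8,4) attacks row 9 at column 4 and diagonals 3, 5.
(11,8) attacks row 9 at column 8 and diagonals 6, 10.
Attacked columns: {1, 3, 4, 5, 6, 7, 8, 10, 11}. Safe: {2, 9}.

columns 2, 9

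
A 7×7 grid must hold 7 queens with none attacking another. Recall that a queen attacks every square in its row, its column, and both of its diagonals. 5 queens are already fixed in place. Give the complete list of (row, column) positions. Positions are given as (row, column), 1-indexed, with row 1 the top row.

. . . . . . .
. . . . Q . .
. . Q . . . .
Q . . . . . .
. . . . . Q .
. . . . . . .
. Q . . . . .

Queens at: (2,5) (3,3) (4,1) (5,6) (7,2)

(1,7) (2,5) (3,3) (4,1) (5,6) (6,4) (7,2)

Row 1: attacked by (2,5)→{4,5,6}; (3,3)→{1,3,5}; (4,1)→{1,4}; (5,6)→{2,6}; (7,2)→{2}. Safe: 7. Place at column 7.
Row 6: attacked by (1,7)→{2,7}; (2,5)→{1,5}; (3,3)→{3,6}; (4,1)→{1,3}; (5,6)→{5,6,7}; (7,2)→{1,2,3}. Safe: 4. Place at column 4.
Columns [7, 5, 3, 1, 6, 4, 2], r−c [-6, -3, 0, 3, -1, 2, 5], r+c [8, 7, 6, 5, 11, 10, 9] are all distinct, so no two queens attack.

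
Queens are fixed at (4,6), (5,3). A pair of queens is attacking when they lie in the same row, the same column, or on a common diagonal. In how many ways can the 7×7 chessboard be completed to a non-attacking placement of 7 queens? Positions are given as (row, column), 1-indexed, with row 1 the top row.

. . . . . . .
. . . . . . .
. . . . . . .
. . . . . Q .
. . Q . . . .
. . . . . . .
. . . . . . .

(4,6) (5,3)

2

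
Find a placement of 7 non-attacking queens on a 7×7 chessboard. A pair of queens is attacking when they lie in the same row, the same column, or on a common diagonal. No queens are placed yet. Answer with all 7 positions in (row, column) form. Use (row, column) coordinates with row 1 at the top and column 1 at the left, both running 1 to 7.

Row 1: Safe: 1, 2, 3, 4, 5, 6, 7. Place at column 3.
Row 2: attacked by (1,3)→{2,3,4}. Safe: 1, 5, 6, 7. Place at column 5.
Row 3: attacked by (1,3)→{1,3,5}; (2,5)→{4,5,6}. Safe: 2, 7. Place at column 7.
Row 4: attacked by (1,3)→{3,6}; (2,5)→{3,5,7}; (3,7)→{6,7}. Safe: 1, 2, 4. Place at column 2.
Row 5: attacked by (1,3)→{3,7}; (2,5)→{2,5}; (3,7)→{5,7}; (4,2)→{1,2,3}. Safe: 4, 6. Place at column 4.
Row 6: attacked by (1,3)→{3}; (2,5)→{1,5}; (3,7)→{4,7}; (4,2)→{2,4}; (5,4)→{3,4,5}. Safe: 6. Place at column 6.
Row 7: attacked by (1,3)→{3}; (2,5)→{5}; (3,7)→{3,7}; (4,2)→{2,5}; (5,4)→{2,4,6}; (6,6)→{5,6,7}. Safe: 1. Place at column 1.
Columns [3, 5, 7, 2, 4, 6, 1], r−c [-2, -3, -4, 2, 1, 0, 6], r+c [4, 7, 10, 6, 9, 12, 8] are all distinct, so no two queens attack.

(1,3) (2,5) (3,7) (4,2) (5,4) (6,6) (7,1)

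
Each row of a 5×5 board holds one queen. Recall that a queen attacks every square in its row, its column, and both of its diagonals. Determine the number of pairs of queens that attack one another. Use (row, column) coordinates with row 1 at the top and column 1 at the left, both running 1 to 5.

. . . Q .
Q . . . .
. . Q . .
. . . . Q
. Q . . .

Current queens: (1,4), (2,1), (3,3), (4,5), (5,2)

All columns are distinct and no two queens satisfy |Δrow| = |Δcol|, so no pair attacks.

0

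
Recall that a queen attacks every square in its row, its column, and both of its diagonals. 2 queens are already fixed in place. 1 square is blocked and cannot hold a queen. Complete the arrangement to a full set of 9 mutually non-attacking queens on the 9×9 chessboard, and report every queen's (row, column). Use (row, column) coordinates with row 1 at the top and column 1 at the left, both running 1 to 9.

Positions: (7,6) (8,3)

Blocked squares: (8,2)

(1,4) (2,2) (3,9) (4,5) (5,1) (6,8) (7,6) (8,3) (9,7)

Row 1: attacked by (7,6)→{6}; (8,3)→{3}. Safe: 1, 2, 4, 5, 7, 8, 9. Place at column 4.
Row 2: attacked by (1,4)→{3,4,5}; (7,6)→{1,6}; (8,3)→{3,9}. Safe: 2, 7, 8. Place at column 2.
Row 3: attacked by (1,4)→{2,4,6}; (2,2)→{1,2,3}; (7,6)→{2,6}; (8,3)→{3,8}. Safe: 5, 7, 9. Place at column 9.
Row 4: attacked by (1,4)→{1,4,7}; (2,2)→{2,4}; (3,9)→{8,9}; (7,6)→{3,6,9}; (8,3)→{3,7}. Safe: 5. Place at column 5.
Row 5: attacked by (1,4)→{4,8}; (2,2)→{2,5}; (3,9)→{7,9}; (4,5)→{4,5,6}; (7,6)→{4,6,8}; (8,3)→{3,6}. Safe: 1. Place at column 1.
Row 6: attacked by (1,4)→{4,9}; (2,2)→{2,6}; (3,9)→{6,9}; (4,5)→{3,5,7}; (5,1)→{1,2}; (7,6)→{5,6,7}; (8,3)→{1,3,5}. Safe: 8. Place at column 8.
Row 9: attacked by (1,4)→{4}; (2,2)→{2,9}; (3,9)→{3,9}; (4,5)→{5}; (5,1)→{1,5}; (6,8)→{5,8}; (7,6)→{4,6,8}; (8,3)→{2,3,4}. Safe: 7. Place at column 7.
Columns [4, 2, 9, 5, 1, 8, 6, 3, 7], r−c [-3, 0, -6, -1, 4, -2, 1, 5, 2], r+c [5, 4, 12, 9, 6, 14, 13, 11, 16] are all distinct, so no two queens attack.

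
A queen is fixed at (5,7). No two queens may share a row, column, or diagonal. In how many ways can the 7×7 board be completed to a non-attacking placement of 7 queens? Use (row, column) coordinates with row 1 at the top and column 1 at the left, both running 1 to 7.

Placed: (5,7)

Branch on row 1: col 1 → 1; col 2 → 2; col 4 → 0; col 5 → 1; col 6 → 2.
Sum: 1 + 2 + 0 + 1 + 2 = 6.

6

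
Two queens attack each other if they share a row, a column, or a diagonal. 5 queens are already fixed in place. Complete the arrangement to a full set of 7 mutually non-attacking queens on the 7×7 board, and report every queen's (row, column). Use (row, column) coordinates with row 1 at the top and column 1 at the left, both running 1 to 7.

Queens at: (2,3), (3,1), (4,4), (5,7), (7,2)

(1,6) (2,3) (3,1) (4,4) (5,7) (6,5) (7,2)

Row 1: attacked by (2,3)→{2,3,4}; (3,1)→{1,3}; (4,4)→{1,4,7}; (5,7)→{3,7}; (7,2)→{2}. Safe: 5, 6. Place at column 6.
Row 6: attacked by (1,6)→{1,6}; (2,3)→{3,7}; (3,1)→{1,4}; (4,4)→{2,4,6}; (5,7)→{6,7}; (7,2)→{1,2,3}. Safe: 5. Place at column 5.
Columns [6, 3, 1, 4, 7, 5, 2], r−c [-5, -1, 2, 0, -2, 1, 5], r+c [7, 5, 4, 8, 12, 11, 9] are all distinct, so no two queens attack.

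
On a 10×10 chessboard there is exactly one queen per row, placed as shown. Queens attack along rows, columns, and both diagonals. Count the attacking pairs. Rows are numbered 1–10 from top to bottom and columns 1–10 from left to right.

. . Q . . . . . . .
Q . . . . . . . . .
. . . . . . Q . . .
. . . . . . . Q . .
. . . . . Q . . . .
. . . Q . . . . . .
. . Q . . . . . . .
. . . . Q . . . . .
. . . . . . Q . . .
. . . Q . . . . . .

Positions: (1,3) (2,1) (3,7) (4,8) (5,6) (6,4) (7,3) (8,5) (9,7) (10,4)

Same column: (1,3)–(7,3) (column 3); (3,7)–(9,7) (column 7); (6,4)–(10,4) (column 4).
Same diagonal: (3,7)–(4,8) (|3−4| = |7−8| = 1); (3,7)–(6,4) (|3−6| = |7−4| = 3); (3,7)–(7,3) (|3−7| = |7−3| = 4); (6,4)–(7,3) (|6−7| = |4−3| = 1); (6,4)–(9,7) (|6−9| = |4−7| = 3).
Total attacking pairs: 8.

8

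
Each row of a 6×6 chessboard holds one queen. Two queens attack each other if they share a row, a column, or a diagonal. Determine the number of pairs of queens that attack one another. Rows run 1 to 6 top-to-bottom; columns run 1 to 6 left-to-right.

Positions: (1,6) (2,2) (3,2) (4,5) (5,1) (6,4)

Same column: (2,2)–(3,2) (column 2).
Total attacking pairs: 1.

1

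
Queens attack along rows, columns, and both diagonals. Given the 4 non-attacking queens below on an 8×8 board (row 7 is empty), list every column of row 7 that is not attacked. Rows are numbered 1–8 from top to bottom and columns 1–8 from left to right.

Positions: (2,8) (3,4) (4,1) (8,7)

(2,8) attacks row 7 at column 8 and diagonals 3.
(3,4) attacks row 7 at column 4 and diagonals 8.
(4,1) attacks row 7 at column 1 and diagonals 4.
(8,7) attacks row 7 at column 7 and diagonals 6, 8.
Attacked columns: {1, 3, 4, 6, 7, 8}. Safe: {2, 5}.

columns 2, 5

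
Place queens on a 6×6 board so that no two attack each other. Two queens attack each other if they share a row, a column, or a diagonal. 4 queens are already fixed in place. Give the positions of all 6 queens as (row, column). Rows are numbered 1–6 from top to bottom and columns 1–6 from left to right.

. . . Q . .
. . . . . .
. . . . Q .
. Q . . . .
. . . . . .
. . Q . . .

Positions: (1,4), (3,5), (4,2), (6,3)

Row 2: attacked by (1,4)→{3,4,5}; (3,5)→{4,5,6}; (4,2)→{2,4}; (6,3)→{3}. Safe: 1. Place at column 1.
Row 5: attacked by (1,4)→{4}; (2,1)→{1,4}; (3,5)→{3,5}; (4,2)→{1,2,3}; (6,3)→{2,3,4}. Safe: 6. Place at column 6.
Columns [4, 1, 5, 2, 6, 3], r−c [-3, 1, -2, 2, -1, 3], r+c [5, 3, 8, 6, 11, 9] are all distinct, so no two queens attack.

(1,4) (2,1) (3,5) (4,2) (5,6) (6,3)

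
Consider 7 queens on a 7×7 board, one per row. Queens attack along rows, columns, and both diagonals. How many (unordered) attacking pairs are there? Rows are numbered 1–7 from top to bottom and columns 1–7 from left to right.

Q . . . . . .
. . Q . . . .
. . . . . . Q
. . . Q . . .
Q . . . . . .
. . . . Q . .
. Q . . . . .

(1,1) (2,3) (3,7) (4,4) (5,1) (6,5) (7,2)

Same column: (1,1)–(5,1) (column 1).
Same diagonal: (1,1)–(4,4) (|1−4| = |1−4| = 3).
Total attacking pairs: 2.

2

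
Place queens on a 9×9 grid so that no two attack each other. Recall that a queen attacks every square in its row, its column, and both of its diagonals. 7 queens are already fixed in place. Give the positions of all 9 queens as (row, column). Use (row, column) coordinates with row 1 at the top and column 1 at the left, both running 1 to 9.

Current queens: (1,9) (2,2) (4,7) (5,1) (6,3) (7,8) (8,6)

(1,9) (2,2) (3,5) (4,7) (5,1) (6,3) (7,8) (8,6) (9,4)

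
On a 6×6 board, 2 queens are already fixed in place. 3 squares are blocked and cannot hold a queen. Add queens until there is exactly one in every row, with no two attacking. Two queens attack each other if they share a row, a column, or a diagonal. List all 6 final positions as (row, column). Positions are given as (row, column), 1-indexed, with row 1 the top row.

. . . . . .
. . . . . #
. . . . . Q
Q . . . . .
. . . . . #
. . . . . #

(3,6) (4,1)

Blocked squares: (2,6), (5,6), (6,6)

Row 1: attacked by (3,6)→{4,6}; (4,1)→{1,4}. Safe: 2, 3, 5. Place at column 2.
Row 2: attacked by (1,2)→{1,2,3}; (3,6)→{5,6}; (4,1)→{1,3}. Blocked: 6. Safe: 4. Place at column 4.
Row 5: attacked by (1,2)→{2,6}; (2,4)→{1,4}; (3,6)→{4,6}; (4,1)→{1,2}. Blocked: 6. Safe: 3, 5. Place at column 3.
Row 6: attacked by (1,2)→{2}; (2,4)→{4}; (3,6)→{3,6}; (4,1)→{1,3}; (5,3)→{2,3,4}. Blocked: 6. Safe: 5. Place at column 5.
Columns [2, 4, 6, 1, 3, 5], r−c [-1, -2, -3, 3, 2, 1], r+c [3, 6, 9, 5, 8, 11] are all distinct, so no two queens attack.

(1,2) (2,4) (3,6) (4,1) (5,3) (6,5)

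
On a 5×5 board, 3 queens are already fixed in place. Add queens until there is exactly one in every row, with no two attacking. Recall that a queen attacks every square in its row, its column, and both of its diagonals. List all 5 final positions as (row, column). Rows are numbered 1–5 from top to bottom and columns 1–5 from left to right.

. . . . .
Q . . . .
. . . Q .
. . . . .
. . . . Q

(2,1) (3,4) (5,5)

(1,3) (2,1) (3,4) (4,2) (5,5)

Row 1: attacked by (2,1)→{1,2}; (3,4)→{2,4}; (5,5)→{1,5}. Safe: 3. Place at column 3.
Row 4: attacked by (1,3)→{3}; (2,1)→{1,3}; (3,4)→{3,4,5}; (5,5)→{4,5}. Safe: 2. Place at column 2.
Columns [3, 1, 4, 2, 5], r−c [-2, 1, -1, 2, 0], r+c [4, 3, 7, 6, 10] are all distinct, so no two queens attack.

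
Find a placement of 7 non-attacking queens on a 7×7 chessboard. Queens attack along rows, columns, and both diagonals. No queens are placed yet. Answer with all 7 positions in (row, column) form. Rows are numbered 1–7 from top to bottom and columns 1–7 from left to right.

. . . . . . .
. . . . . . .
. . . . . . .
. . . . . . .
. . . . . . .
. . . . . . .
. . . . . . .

Row 1: Safe: 1, 2, 3, 4, 5, 6, 7. Place at column 5.
Row 2: attacked by (1,5)→{4,5,6}. Safe: 1, 2, 3, 7. Place at column 7.
Row 3: attacked by (1,5)→{3,5,7}; (2,7)→{6,7}. Safe: 1, 2, 4. Place at column 2.
Row 4: attacked by (1,5)→{2,5}; (2,7)→{5,7}; (3,2)→{1,2,3}. Safe: 4, 6. Place at column 4.
Row 5: attacked by (1,5)→{1,5}; (2,7)→{4,7}; (3,2)→{2,4}; (4,4)→{3,4,5}. Safe: 6. Place at column 6.
Row 6: attacked by (1,5)→{5}; (2,7)→{3,7}; (3,2)→{2,5}; (4,4)→{2,4,6}; (5,6)→{5,6,7}. Safe: 1. Place at column 1.
Row 7: attacked by (1,5)→{5}; (2,7)→{2,7}; (3,2)→{2,6}; (4,4)→{1,4,7}; (5,6)→{4,6}; (6,1)→{1,2}. Safe: 3. Place at column 3.
Columns [5, 7, 2, 4, 6, 1, 3], r−c [-4, -5, 1, 0, -1, 5, 4], r+c [6, 9, 5, 8, 11, 7, 10] are all distinct, so no two queens attack.

(1,5) (2,7) (3,2) (4,4) (5,6) (6,1) (7,3)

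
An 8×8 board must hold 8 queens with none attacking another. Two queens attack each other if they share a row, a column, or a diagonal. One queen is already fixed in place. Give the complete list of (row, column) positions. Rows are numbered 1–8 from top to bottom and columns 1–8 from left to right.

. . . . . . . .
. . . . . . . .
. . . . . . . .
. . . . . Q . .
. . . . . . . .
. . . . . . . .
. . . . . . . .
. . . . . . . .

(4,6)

(1,7) (2,3) (3,1) (4,6) (5,8) (6,5) (7,2) (8,4)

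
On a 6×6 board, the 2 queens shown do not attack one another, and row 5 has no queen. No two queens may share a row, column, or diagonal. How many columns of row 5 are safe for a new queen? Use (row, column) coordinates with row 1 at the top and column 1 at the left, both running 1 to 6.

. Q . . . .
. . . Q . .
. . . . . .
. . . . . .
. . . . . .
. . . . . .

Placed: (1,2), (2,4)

2

(1,2) attacks row 5 at column 2 and diagonals 6.
(2,4) attacks row 5 at column 4 and diagonals 1.
Attacked columns: {1, 2, 4, 6}. Safe: {3, 5}.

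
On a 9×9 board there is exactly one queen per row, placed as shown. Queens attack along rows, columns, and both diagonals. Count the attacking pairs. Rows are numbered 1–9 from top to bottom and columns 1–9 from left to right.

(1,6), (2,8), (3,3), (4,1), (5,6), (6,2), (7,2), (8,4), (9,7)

Same column: (1,6)–(5,6) (column 6); (6,2)–(7,2) (column 2).
Same diagonal: (6,2)–(8,4) (|6−8| = |2−4| = 2).
Total attacking pairs: 3.

3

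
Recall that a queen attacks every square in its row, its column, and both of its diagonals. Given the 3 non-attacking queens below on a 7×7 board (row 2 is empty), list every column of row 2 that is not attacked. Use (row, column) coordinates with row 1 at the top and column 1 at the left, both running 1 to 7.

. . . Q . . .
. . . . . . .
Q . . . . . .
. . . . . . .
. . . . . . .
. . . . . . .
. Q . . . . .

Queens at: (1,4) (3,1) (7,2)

columns 6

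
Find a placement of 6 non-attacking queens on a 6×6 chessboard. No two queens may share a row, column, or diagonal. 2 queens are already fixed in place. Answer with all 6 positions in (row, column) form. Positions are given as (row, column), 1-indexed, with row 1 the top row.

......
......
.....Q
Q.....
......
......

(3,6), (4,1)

(1,2) (2,4) (3,6) (4,1) (5,3) (6,5)

Row 1: attacked by (3,6)→{4,6}; (4,1)→{1,4}. Safe: 2, 3, 5. Place at column 2.
Row 2: attacked by (1,2)→{1,2,3}; (3,6)→{5,6}; (4,1)→{1,3}. Safe: 4. Place at column 4.
Row 5: attacked by (1,2)→{2,6}; (2,4)→{1,4}; (3,6)→{4,6}; (4,1)→{1,2}. Safe: 3, 5. Place at column 3.
Row 6: attacked by (1,2)→{2}; (2,4)→{4}; (3,6)→{3,6}; (4,1)→{1,3}; (5,3)→{2,3,4}. Safe: 5. Place at column 5.
Columns [2, 4, 6, 1, 3, 5], r−c [-1, -2, -3, 3, 2, 1], r+c [3, 6, 9, 5, 8, 11] are all distinct, so no two queens attack.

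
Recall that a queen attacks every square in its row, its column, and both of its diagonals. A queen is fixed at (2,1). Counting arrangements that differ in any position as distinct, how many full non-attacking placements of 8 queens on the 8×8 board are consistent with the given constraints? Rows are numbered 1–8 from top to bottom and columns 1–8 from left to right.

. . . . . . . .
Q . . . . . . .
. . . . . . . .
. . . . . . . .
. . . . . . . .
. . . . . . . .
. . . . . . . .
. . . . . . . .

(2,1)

Branch on row 1: col 3 → 1; col 4 → 2; col 5 → 3; col 6 → 1; col 7 → 1; col 8 → 0.
Sum: 1 + 2 + 3 + 1 + 1 + 0 = 8.

8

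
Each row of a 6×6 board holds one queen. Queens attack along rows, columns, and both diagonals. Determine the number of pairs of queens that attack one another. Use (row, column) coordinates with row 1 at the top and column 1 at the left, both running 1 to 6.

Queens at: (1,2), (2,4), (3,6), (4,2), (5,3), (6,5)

Same column: (1,2)–(4,2) (column 2).
Same diagonal: (2,4)–(4,2) (|2−4| = |4−2| = 2); (4,2)–(5,3) (|4−5| = |2−3| = 1).
Total attacking pairs: 3.

3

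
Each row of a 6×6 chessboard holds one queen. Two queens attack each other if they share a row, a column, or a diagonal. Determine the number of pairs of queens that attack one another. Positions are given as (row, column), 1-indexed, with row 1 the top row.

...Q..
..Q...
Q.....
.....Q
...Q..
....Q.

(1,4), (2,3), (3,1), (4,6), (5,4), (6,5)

Same column: (1,4)–(5,4) (column 4).
Same diagonal: (1,4)–(2,3) (|1−2| = |4−3| = 1); (5,4)–(6,5) (|5−6| = |4−5| = 1).
Total attacking pairs: 3.

3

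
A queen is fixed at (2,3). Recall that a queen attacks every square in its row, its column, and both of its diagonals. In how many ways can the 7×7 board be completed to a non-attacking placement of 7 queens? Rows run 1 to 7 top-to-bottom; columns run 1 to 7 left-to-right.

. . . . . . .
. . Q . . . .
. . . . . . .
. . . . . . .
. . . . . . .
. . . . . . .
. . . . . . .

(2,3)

Branch on row 1: col 1 → 1; col 5 → 1; col 6 → 3; col 7 → 1.
Sum: 1 + 1 + 3 + 1 = 6.

6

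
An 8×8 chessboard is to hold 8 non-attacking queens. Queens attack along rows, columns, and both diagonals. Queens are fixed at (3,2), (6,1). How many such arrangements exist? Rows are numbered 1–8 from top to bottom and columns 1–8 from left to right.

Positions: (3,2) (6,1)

8

Branch on row 1: col 3 → 3; col 5 → 3; col 7 → 2; col 8 → 0.
Sum: 3 + 3 + 2 + 0 = 8.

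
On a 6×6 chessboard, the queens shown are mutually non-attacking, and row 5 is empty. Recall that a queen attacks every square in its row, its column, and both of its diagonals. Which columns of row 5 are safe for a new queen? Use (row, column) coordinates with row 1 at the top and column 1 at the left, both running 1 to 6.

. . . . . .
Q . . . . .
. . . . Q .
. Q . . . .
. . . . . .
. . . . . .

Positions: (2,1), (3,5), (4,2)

(2,1) attacks row 5 at column 1 and diagonals 4.
(3,5) attacks row 5 at column 5 and diagonals 3.
(4,2) attacks row 5 at column 2 and diagonals 1, 3.
Attacked columns: {1, 2, 3, 4, 5}. Safe: {6}.

columns 6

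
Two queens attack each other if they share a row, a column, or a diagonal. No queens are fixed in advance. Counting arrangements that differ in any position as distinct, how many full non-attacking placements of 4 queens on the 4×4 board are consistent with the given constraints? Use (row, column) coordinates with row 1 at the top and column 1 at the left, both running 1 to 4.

Branch on row 1: col 1 → 0; col 2 → 1; col 3 → 1; col 4 → 0.
Sum: 0 + 1 + 1 + 0 = 2.
(This is the classic 4-queens count.)

2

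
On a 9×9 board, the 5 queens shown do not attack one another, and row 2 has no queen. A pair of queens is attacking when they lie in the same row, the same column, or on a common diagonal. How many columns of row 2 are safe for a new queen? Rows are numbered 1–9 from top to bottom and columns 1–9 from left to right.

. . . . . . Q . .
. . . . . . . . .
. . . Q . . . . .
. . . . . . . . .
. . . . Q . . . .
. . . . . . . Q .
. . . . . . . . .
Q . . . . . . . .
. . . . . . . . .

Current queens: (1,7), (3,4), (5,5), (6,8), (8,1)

1

(1,7) attacks row 2 at column 7 and diagonals 6, 8.
(3,4) attacks row 2 at column 4 and diagonals 3, 5.
(5,5) attacks row 2 at column 5 and diagonals 2, 8.
(6,8) attacks row 2 at column 8 and diagonals 4.
(8,1) attacks row 2 at column 1 and diagonals 7.
Attacked columns: {1, 2, 3, 4, 5, 6, 7, 8}. Safe: {9}.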